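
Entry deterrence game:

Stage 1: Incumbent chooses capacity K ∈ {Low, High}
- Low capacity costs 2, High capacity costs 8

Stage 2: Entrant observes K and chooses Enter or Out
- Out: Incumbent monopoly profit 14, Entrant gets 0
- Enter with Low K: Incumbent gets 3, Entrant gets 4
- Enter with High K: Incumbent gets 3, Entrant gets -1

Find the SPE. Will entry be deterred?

SPE: (High, Enter|Low, Out|High); Entry deterred. Incumbent net profit = 6

Work:
After Low K: Entrant enters (4 > 0)
After High K: Entrant stays out (-1 < 0)
Incumbent: Low → 3−2=1, High → 14−8=6
Incumbent chooses High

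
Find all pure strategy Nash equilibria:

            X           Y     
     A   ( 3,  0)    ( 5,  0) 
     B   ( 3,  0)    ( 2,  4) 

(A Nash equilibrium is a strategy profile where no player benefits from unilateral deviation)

Nash equilibrium: (A, X), (A, Y)

Work:
Best responses:
  P1 vs X: payoffs [3, 3] → best response A/B (payoff 3)
  P1 vs Y: payoffs [5, 2] → best response A (payoff 5)
  P2 vs A: payoffs [0, 0] → best response X/Y (payoff 0)
  P2 vs B: payoffs [0, 4] → best response Y (payoff 4)
Mutual best responses: (A,X), (A,Y) → Nash equilibria.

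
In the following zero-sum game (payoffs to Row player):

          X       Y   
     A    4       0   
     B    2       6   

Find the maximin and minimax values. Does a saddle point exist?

Maximin = 2, Minimax = 4, Saddle: False

Work:
Row minimums: [0, 2] → maximin = 2
Column maximums: [4, 6] → minimax = 4
No saddle point (maximin ≠ minimax). Mixed strategy needed.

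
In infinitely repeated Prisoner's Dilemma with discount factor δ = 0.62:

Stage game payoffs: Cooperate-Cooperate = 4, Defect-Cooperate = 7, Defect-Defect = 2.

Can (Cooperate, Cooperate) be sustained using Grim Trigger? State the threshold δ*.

δ* = 0.6; since δ = 0.62 ≥ 0.6, cooperation can be sustained

Work:
For Grim Trigger:
Cooperate forever: 4/(1-δ)
Defect then punished: 7 + 2·δ/(1-δ)
Need: 4/(1-δ) ≥ 7 + 2·δ/(1-δ)
Solving: δ ≥ (T-R)/(T-P) = (7-4)/(7-2) = 0.6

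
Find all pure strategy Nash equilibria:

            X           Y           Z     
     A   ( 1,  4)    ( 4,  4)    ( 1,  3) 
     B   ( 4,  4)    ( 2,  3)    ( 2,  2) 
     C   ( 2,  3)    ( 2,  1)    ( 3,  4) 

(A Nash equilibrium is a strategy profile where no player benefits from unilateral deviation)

Nash equilibrium: (A, Y), (B, X), (C, Z)

Work:
Best responses:
  P1 vs X: payoffs [1, 4, 2] → best response B (payoff 4)
  P1 vs Y: payoffs [4, 2, 2] → best response A (payoff 4)
  P1 vs Z: payoffs [1, 2, 3] → best response C (payoff 3)
  P2 vs A: payoffs [4, 4, 3] → best response X/Y (payoff 4)
  P2 vs B: payoffs [4, 3, 2] → best response X (payoff 4)
  P2 vs C: payoffs [3, 1, 4] → best response Z (payoff 4)
Mutual best responses: (A,Y), (B,X), (C,Z) → Nash equilibria.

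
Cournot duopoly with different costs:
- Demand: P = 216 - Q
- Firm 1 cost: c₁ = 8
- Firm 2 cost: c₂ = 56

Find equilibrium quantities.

q₁* = 85.33, q₂* = 37.33

Work:
Reaction: q₁ = (216 - 8 - q₂)/2
Reaction: q₂ = (216 - 56 - q₁)/2
Solve simultaneously:
q₁* = (216 - 2×8 + 56)/3 = 85.33
q₂* = (216 - 2×56 + 8)/3 = 37.33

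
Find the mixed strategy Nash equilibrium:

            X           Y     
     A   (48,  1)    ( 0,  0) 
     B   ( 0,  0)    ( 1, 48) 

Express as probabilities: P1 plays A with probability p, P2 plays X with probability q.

p = 0.9796, q = 0.0204

Work:
Find probabilities that make opponent indifferent:
P2 chooses q to make P1 indifferent between A and B
P1 chooses p to make P2 indifferent between X and Y
Mixed NE: P1 plays (A: 0.9796, B: 0.0204), P2 plays (X: 0.0204, Y: 0.9796)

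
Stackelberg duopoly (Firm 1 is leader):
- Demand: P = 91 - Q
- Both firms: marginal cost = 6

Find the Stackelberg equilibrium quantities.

q₁* (leader) = 42.5, q₂* (follower) = 21.25

Work:
Follower's reaction: q₂ = (a - c - q₁)/2
Leader substitutes: π₁ = q₁·(a - q₁ - (a-c-q₁)/2 - c)
FOC: q₁* = (91 - 6)/2 = 42.50
Then: q₂* = (91 - 6 - 42.5)/2 = 21.25
Leader has first-mover advantage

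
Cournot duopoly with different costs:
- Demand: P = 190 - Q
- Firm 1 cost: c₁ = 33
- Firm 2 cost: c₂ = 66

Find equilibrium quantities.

q₁* = 63.33, q₂* = 30.33

Work:
Reaction: q₁ = (190 - 33 - q₂)/2
Reaction: q₂ = (190 - 66 - q₁)/2
Solve simultaneously:
q₁* = (190 - 2×33 + 66)/3 = 63.33
q₂* = (190 - 2×66 + 33)/3 = 30.33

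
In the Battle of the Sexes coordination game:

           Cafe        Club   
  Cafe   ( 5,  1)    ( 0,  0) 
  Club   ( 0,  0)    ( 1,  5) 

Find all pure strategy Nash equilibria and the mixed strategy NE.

Pure NE: (Cafe, Cafe) and (Club, Club); Mixed NE: p = 0.8333, q = 0.1667

Work:
Check pure NE:
(Cafe, Cafe): (5, 1) - no unilateral deviation beneficial
(Club, Club): (1, 5) - no unilateral deviation beneficial
Mixed NE: P1 plays Cafe with p = 0.8333, P2 plays Cafe with q = 0.1667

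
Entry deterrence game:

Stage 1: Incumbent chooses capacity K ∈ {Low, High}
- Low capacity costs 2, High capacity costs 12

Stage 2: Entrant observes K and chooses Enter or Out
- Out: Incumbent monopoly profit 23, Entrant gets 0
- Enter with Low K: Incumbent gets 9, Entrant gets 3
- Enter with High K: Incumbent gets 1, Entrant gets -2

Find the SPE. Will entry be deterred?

SPE: (High, Enter|Low, Out|High); Entry deterred. Incumbent net profit = 11

Work:
After Low K: Entrant enters (3 > 0)
After High K: Entrant stays out (-2 < 0)
Incumbent: Low → 9−2=7, High → 23−12=11
Incumbent chooses High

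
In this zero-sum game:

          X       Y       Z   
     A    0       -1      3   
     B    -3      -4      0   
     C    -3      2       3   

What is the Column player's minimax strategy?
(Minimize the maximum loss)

Column should play X, value = 0

Work:
Column player minimizes Row's maximum payoff:
Column X: max payoff to Row = 0
Column Y: max payoff to Row = 2
Column Z: max payoff to Row = 3
Minimum is 0, achieved by column X.
Minimax strategy: X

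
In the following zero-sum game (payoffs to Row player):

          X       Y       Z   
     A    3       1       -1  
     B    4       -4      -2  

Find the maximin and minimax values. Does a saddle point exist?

Maximin = -1, Minimax = -1, Saddle: True

Work:
Row minimums: [-1, -4] → maximin = -1
Column maximums: [4, 1, -1] → minimax = -1
Saddle point exists! Game value = -1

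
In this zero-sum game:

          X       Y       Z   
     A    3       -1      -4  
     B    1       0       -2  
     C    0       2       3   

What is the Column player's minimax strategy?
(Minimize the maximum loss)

Column should play Y, value = 2

Work:
Column player minimizes Row's maximum payoff:
Column X: max payoff to Row = 3
Column Y: max payoff to Row = 2
Column Z: max payoff to Row = 3
Minimum is 2, achieved by column Y.
Minimax strategy: Y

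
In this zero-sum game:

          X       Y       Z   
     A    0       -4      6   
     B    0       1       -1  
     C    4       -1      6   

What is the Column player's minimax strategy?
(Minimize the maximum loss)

Column should play Y, value = 1

Work:
Column player minimizes Row's maximum payoff:
Column X: max payoff to Row = 4
Column Y: max payoff to Row = 1
Column Z: max payoff to Row = 6
Minimum is 1, achieved by column Y.
Minimax strategy: Y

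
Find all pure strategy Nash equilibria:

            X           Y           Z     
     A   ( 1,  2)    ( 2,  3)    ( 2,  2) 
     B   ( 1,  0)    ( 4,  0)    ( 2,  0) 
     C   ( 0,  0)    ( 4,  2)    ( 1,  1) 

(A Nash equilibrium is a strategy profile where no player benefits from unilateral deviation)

Nash equilibrium: (B, X), (B, Y), (B, Z), (C, Y)

Work:
Best responses:
  P1 vs X: payoffs [1, 1, 0] → best response A/B (payoff 1)
  P1 vs Y: payoffs [2, 4, 4] → best response B/C (payoff 4)
  P1 vs Z: payoffs [2, 2, 1] → best response A/B (payoff 2)
  P2 vs A: payoffs [2, 3, 2] → best response Y (payoff 3)
  P2 vs B: payoffs [0, 0, 0] → best response X/Y/Z (payoff 0)
  P2 vs C: payoffs [0, 2, 1] → best response Y (payoff 2)
Mutual best responses: (B,X), (B,Y), (B,Z), (C,Y) → Nash equilibria.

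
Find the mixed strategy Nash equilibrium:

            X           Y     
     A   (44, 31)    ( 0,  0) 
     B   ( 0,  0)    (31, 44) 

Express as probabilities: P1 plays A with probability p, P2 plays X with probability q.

p = 0.5867, q = 0.4133

Work:
Find probabilities that make opponent indifferent:
P2 chooses q to make P1 indifferent between A and B
P1 chooses p to make P2 indifferent between X and Y
Mixed NE: P1 plays (A: 0.5867, B: 0.4133), P2 plays (X: 0.4133, Y: 0.5867)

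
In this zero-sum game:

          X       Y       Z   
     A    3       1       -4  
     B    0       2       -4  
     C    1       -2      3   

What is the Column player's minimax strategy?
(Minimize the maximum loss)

Column should play Y, value = 2

Work:
Column player minimizes Row's maximum payoff:
Column X: max payoff to Row = 3
Column Y: max payoff to Row = 2
Column Z: max payoff to Row = 3
Minimum is 2, achieved by column Y.
Minimax strategy: Y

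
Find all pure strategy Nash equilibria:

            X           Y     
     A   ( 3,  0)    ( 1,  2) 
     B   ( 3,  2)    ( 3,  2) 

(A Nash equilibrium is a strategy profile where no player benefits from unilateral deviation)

Nash equilibrium: (B, X), (B, Y)

Work:
Best responses:
  P1 vs X: payoffs [3, 3] → best response A/B (payoff 3)
  P1 vs Y: payoffs [1, 3] → best response B (payoff 3)
  P2 vs A: payoffs [0, 2] → best response Y (payoff 2)
  P2 vs B: payoffs [2, 2] → best response X/Y (payoff 2)
Mutual best responses: (B,X), (B,Y) → Nash equilibria.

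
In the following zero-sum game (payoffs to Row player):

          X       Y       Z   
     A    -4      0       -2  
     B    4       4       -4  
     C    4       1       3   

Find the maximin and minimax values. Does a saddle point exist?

Maximin = 1, Minimax = 3, Saddle: False

Work:
Row minimums: [-4, -4, 1] → maximin = 1
Column maximums: [4, 4, 3] → minimax = 3
No saddle point (maximin ≠ minimax). Mixed strategy needed.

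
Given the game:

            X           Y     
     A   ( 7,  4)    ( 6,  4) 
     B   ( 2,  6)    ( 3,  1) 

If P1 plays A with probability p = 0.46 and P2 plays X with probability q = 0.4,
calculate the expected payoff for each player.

E[P1] = 4.348, E[P2] = 3.46

Work:
E[P1] = p·q·π₁(A,X) + p·(1-q)·π₁(A,Y) + (1-p)·q·π₁(B,X) + (1-p)·(1-q)·π₁(B,Y)
= 0.46·0.4·7 + 0.46·0.6·6 + 0.54·0.4·2 + 0.54·0.6·3
= 4.348

E[P2] = 3.46 (similar calculation)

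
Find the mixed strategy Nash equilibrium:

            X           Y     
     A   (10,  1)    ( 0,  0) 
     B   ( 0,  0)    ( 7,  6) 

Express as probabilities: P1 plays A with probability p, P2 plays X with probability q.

p = 0.8571, q = 0.4118

Work:
Find probabilities that make opponent indifferent:
P2 chooses q to make P1 indifferent between A and B
P1 chooses p to make P2 indifferent between X and Y
Mixed NE: P1 plays (A: 0.8571, B: 0.1429), P2 plays (X: 0.4118, Y: 0.5882)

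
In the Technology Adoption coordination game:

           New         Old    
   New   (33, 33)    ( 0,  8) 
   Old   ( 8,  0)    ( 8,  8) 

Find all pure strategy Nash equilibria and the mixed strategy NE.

Pure NE: (New, New) and (Old, Old); Mixed NE: p = 0.2424, q = 0.2424

Work:
Check pure NE:
(New, New): (33, 33) - no unilateral deviation beneficial
(Old, Old): (8, 8) - no unilateral deviation beneficial
Mixed NE: P1 plays New with p = 0.2424, P2 plays New with q = 0.2424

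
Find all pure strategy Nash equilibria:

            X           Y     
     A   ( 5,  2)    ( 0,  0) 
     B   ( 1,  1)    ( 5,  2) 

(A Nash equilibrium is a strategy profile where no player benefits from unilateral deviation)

Nash equilibrium: (A, X), (B, Y)

Work:
Best responses:
  P1 vs X: payoffs [5, 1] → best response A (payoff 5)
  P1 vs Y: payoffs [0, 5] → best response B (payoff 5)
  P2 vs A: payoffs [2, 0] → best response X (payoff 2)
  P2 vs B: payoffs [1, 2] → best response Y (payoff 2)
Mutual best responses: (A,X), (B,Y) → Nash equilibria.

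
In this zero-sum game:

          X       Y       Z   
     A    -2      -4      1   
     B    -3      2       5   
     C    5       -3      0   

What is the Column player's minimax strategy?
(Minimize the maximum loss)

Column should play Y, value = 2

Work:
Column player minimizes Row's maximum payoff:
Column X: max payoff to Row = 5
Column Y: max payoff to Row = 2
Column Z: max payoff to Row = 5
Minimum is 2, achieved by column Y.
Minimax strategy: Y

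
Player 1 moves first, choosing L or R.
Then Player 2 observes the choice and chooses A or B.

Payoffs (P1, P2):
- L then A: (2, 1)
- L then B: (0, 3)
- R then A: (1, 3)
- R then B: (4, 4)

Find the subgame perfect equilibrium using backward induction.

P1 plays R, P2 plays B after L and B after R; Payoff (4, 4)

Work:
Backward induction:
After L: P2 chooses B → P1 gets 0
After R: P2 chooses B → P1 gets 4
P1 chooses R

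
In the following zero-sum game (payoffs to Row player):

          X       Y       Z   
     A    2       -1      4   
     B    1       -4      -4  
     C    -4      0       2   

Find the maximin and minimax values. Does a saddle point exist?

Maximin = -1, Minimax = 0, Saddle: False

Work:
Row minimums: [-1, -4, -4] → maximin = -1
Column maximums: [2, 0, 4] → minimax = 0
No saddle point (maximin ≠ minimax). Mixed strategy needed.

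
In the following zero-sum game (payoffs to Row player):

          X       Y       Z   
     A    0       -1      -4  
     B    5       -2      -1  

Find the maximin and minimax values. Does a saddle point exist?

Maximin = -2, Minimax = -1, Saddle: False

Work:
Row minimums: [-4, -2] → maximin = -2
Column maximums: [5, -1, -1] → minimax = -1
No saddle point (maximin ≠ minimax). Mixed strategy needed.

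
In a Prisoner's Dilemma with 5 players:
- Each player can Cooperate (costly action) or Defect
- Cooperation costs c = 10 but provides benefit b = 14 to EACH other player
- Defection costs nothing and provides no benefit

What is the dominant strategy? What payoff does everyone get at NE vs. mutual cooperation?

Dominant: Defect; NE payoff = 0; Coop payoff = 46

Work:
Defect dominates (saves cost c = 10, benefit to others is external)
NE: All defect → everyone gets 0
If all cooperate: each receives (4)×14 - 10 = 46
Social dilemma: 46 > 0 but NE gives 0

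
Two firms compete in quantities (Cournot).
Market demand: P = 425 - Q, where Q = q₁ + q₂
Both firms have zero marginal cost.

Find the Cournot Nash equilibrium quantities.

q₁* = q₂* = 141.67; P* = 141.67

Work:
Profit: π_i = P·q_i = (a - q_i - q_j)·q_i
FOC: ∂π_i/∂q_i = a - 2q_i - q_j = 0
Reaction function: q_i = (425 - q_j)/2
Symmetry: q* = 425/3 = 141.67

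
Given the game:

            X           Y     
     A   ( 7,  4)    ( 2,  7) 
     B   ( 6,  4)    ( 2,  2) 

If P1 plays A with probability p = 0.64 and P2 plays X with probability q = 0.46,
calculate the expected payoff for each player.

E[P1] = 4.1344, E[P2] = 4.648

Work:
E[P1] = p·q·π₁(A,X) + p·(1-q)·π₁(A,Y) + (1-p)·q·π₁(B,X) + (1-p)·(1-q)·π₁(B,Y)
= 0.64·0.46·7 + 0.64·0.54·2 + 0.36·0.46·6 + 0.36·0.54·2
= 4.1344

E[P2] = 4.648 (similar calculation)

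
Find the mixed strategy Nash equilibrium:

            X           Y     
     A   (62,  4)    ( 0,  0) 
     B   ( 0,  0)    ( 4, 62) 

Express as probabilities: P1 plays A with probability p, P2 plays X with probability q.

p = 0.9394, q = 0.0606

Work:
Find probabilities that make opponent indifferent:
P2 chooses q to make P1 indifferent between A and B
P1 chooses p to make P2 indifferent between X and Y
Mixed NE: P1 plays (A: 0.9394, B: 0.0606), P2 plays (X: 0.0606, Y: 0.9394)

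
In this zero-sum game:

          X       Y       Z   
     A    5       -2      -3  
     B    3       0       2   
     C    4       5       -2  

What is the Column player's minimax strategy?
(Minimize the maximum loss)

Column should play Z, value = 2

Work:
Column player minimizes Row's maximum payoff:
Column X: max payoff to Row = 5
Column Y: max payoff to Row = 5
Column Z: max payoff to Row = 2
Minimum is 2, achieved by column Z.
Minimax strategy: Z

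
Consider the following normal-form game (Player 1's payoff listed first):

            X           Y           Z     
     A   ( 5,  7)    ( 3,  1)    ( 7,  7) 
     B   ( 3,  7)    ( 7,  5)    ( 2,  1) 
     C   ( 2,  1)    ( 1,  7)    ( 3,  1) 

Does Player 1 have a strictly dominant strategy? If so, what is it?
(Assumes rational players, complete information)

No strictly dominant strategy exists for Player 1

Work:
A strategy strictly dominates another if it gives a strictly higher payoff against every opponent action. Compare each pair of P1's strategies column-by-column:
  A vs B: [5 vs 3, 3 vs 7, 7 vs 2] → A does not strictly dominate B (column Y: 3 ≤ 7)
  A vs C: [5 vs 2, 3 vs 1, 7 vs 3] → A strictly dominates C
  B vs A: [3 vs 5, 7 vs 3, 2 vs 7] → B does not strictly dominate A (column X: 3 ≤ 5)
  B vs C: [3 vs 2, 7 vs 1, 2 vs 3] → B does not strictly dominate C (column Z: 2 ≤ 3)
  C vs A: [2 vs 5, 1 vs 3, 3 vs 7] → C does not strictly dominate A (column X: 2 ≤ 5)
  C vs B: [2 vs 3, 1 vs 7, 3 vs 2] → C does not strictly dominate B (column X: 2 ≤ 3)
No single strategy strictly dominates all others → no strictly dominant strategy.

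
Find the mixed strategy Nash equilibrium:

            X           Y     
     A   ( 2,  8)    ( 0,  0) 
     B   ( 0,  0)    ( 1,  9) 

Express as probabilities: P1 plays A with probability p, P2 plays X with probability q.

p = 0.5294, q = 0.3333

Work:
Find probabilities that make opponent indifferent:
P2 chooses q to make P1 indifferent between A and B
P1 chooses p to make P2 indifferent between X and Y
Mixed NE: P1 plays (A: 0.5294, B: 0.4706), P2 plays (X: 0.3333, Y: 0.6667)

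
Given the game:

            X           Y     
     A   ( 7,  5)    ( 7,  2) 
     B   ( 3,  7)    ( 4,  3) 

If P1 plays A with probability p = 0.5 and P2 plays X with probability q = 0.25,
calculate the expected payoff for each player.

E[P1] = 5.375, E[P2] = 3.375

Work:
E[P1] = p·q·π₁(A,X) + p·(1-q)·π₁(A,Y) + (1-p)·q·π₁(B,X) + (1-p)·(1-q)·π₁(B,Y)
= 0.5·0.25·7 + 0.5·0.75·7 + 0.5·0.25·3 + 0.5·0.75·4
= 5.375

E[P2] = 3.375 (similar calculation)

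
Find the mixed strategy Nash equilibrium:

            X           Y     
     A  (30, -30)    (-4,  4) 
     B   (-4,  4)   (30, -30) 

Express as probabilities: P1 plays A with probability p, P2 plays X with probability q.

p = 0.5, q = 0.5

Work:
Find probabilities that make opponent indifferent:
P2 chooses q to make P1 indifferent between A and B
P1 chooses p to make P2 indifferent between X and Y
Mixed NE: P1 plays (A: 0.5, B: 0.5), P2 plays (X: 0.5, Y: 0.5)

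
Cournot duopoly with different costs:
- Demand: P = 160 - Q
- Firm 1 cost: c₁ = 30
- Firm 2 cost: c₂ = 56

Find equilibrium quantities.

q₁* = 52.0, q₂* = 26.0

Work:
Reaction: q₁ = (160 - 30 - q₂)/2
Reaction: q₂ = (160 - 56 - q₁)/2
Solve simultaneously:
q₁* = (160 - 2×30 + 56)/3 = 52.0
q₂* = (160 - 2×56 + 30)/3 = 26.0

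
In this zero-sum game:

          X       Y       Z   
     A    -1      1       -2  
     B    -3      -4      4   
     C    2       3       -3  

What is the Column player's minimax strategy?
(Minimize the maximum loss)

Column should play X, value = 2

Work:
Column player minimizes Row's maximum payoff:
Column X: max payoff to Row = 2
Column Y: max payoff to Row = 3
Column Z: max payoff to Row = 4
Minimum is 2, achieved by column X.
Minimax strategy: X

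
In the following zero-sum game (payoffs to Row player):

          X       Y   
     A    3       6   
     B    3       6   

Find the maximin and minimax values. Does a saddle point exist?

Maximin = 3, Minimax = 3, Saddle: True

Work:
Row minimums: [3, 3] → maximin = 3
Column maximums: [3, 6] → minimax = 3
Saddle point exists! Game value = 3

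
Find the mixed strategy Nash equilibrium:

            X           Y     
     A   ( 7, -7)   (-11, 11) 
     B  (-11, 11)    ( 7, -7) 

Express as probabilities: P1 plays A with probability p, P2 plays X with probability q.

p = 0.5, q = 0.5

Work:
Find probabilities that make opponent indifferent:
P2 chooses q to make P1 indifferent between A and B
P1 chooses p to make P2 indifferent between X and Y
Mixed NE: P1 plays (A: 0.5, B: 0.5), P2 plays (X: 0.5, Y: 0.5)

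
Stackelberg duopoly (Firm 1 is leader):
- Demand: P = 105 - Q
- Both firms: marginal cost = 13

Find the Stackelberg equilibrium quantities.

q₁* (leader) = 46.0, q₂* (follower) = 23.0

Work:
Follower's reaction: q₂ = (a - c - q₁)/2
Leader substitutes: π₁ = q₁·(a - q₁ - (a-c-q₁)/2 - c)
FOC: q₁* = (105 - 13)/2 = 46.00
Then: q₂* = (105 - 13 - 46.0)/2 = 23.00
Leader has first-mover advantage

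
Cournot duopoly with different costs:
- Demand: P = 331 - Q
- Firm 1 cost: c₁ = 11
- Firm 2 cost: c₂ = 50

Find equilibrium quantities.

q₁* = 119.67, q₂* = 80.67

Work:
Reaction: q₁ = (331 - 11 - q₂)/2
Reaction: q₂ = (331 - 50 - q₁)/2
Solve simultaneously:
q₁* = (331 - 2×11 + 50)/3 = 119.67
q₂* = (331 - 2×50 + 11)/3 = 80.67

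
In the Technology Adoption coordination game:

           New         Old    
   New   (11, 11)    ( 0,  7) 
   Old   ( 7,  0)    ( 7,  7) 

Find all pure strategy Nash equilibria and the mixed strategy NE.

Pure NE: (New, New) and (Old, Old); Mixed NE: p = 0.6364, q = 0.6364

Work:
Check pure NE:
(New, New): (11, 11) - no unilateral deviation beneficial
(Old, Old): (7, 7) - no unilateral deviation beneficial
Mixed NE: P1 plays New with p = 0.6364, P2 plays New with q = 0.6364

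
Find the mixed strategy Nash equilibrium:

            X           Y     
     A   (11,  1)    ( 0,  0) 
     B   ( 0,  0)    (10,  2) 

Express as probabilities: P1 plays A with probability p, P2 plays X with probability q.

p = 0.6667, q = 0.4762

Work:
Find probabilities that make opponent indifferent:
P2 chooses q to make P1 indifferent between A and B
P1 chooses p to make P2 indifferent between X and Y
Mixed NE: P1 plays (A: 0.6667, B: 0.3333), P2 plays (X: 0.4762, Y: 0.5238)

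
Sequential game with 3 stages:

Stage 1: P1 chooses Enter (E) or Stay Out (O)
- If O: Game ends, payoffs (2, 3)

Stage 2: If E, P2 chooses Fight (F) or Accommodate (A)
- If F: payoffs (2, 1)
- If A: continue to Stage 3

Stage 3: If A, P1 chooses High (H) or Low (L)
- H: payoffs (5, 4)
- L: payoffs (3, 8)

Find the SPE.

SPE: (E, A, H); Outcome (5, 4)

Work:
Stage 3: P1 chooses H (5 vs 3)
Stage 2: P2: F->1, A->4 (anticipating H). Choose A
Stage 1: P1: O->2, E->5 (anticipating A, H). Choose E
SPE path: E -> A -> H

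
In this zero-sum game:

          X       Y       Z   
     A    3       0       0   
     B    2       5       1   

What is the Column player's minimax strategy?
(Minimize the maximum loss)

Column should play Z, value = 1

Work:
Column player minimizes Row's maximum payoff:
Column X: max payoff to Row = 3
Column Y: max payoff to Row = 5
Column Z: max payoff to Row = 1
Minimum is 1, achieved by column Z.
Minimax strategy: Z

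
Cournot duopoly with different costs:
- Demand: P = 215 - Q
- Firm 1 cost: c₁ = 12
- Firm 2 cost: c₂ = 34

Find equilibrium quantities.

q₁* = 75.0, q₂* = 53.0

Work:
Reaction: q₁ = (215 - 12 - q₂)/2
Reaction: q₂ = (215 - 34 - q₁)/2
Solve simultaneously:
q₁* = (215 - 2×12 + 34)/3 = 75.0
q₂* = (215 - 2×34 + 12)/3 = 53.0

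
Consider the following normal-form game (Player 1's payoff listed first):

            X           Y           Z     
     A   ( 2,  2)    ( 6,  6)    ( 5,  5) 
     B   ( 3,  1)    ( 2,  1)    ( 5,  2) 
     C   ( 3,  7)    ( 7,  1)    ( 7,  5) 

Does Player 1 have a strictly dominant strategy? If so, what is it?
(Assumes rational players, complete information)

No strictly dominant strategy exists for Player 1

Work:
A strategy strictly dominates another if it gives a strictly higher payoff against every opponent action. Compare each pair of P1's strategies column-by-column:
  A vs B: [2 vs 3, 6 vs 2, 5 vs 5] → A does not strictly dominate B (column X: 2 ≤ 3)
  A vs C: [2 vs 3, 6 vs 7, 5 vs 7] → A does not strictly dominate C (column X: 2 ≤ 3)
  B vs A: [3 vs 2, 2 vs 6, 5 vs 5] → B does not strictly dominate A (column Y: 2 ≤ 6)
  B vs C: [3 vs 3, 2 vs 7, 5 vs 7] → B does not strictly dominate C (column X: 3 ≤ 3)
  C vs A: [3 vs 2, 7 vs 6, 7 vs 5] → C strictly dominates A
  C vs B: [3 vs 3, 7 vs 2, 7 vs 5] → C does not strictly dominate B (column X: 3 ≤ 3)
No single strategy strictly dominates all others → no strictly dominant strategy.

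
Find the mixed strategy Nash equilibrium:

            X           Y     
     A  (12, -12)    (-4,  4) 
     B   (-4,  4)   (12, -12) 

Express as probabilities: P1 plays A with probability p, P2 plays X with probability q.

p = 0.5, q = 0.5

Work:
Find probabilities that make opponent indifferent:
P2 chooses q to make P1 indifferent between A and B
P1 chooses p to make P2 indifferent between X and Y
Mixed NE: P1 plays (A: 0.5, B: 0.5), P2 plays (X: 0.5, Y: 0.5)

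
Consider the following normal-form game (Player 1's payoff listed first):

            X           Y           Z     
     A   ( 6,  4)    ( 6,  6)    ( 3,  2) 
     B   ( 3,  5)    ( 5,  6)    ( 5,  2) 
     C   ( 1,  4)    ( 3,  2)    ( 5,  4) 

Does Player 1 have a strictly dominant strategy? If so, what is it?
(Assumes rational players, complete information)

No strictly dominant strategy exists for Player 1

Work:
A strategy strictly dominates another if it gives a strictly higher payoff against every opponent action. Compare each pair of P1's strategies column-by-column:
  A vs B: [6 vs 3, 6 vs 5, 3 vs 5] → A does not strictly dominate B (column Z: 3 ≤ 5)
  A vs C: [6 vs 1, 6 vs 3, 3 vs 5] → A does not strictly dominate C (column Z: 3 ≤ 5)
  B vs A: [3 vs 6, 5 vs 6, 5 vs 3] → B does not strictly dominate A (column X: 3 ≤ 6)
  B vs C: [3 vs 1, 5 vs 3, 5 vs 5] → B does not strictly dominate C (column Z: 5 ≤ 5)
  C vs A: [1 vs 6, 3 vs 6, 5 vs 3] → C does not strictly dominate A (column X: 1 ≤ 6)
  C vs B: [1 vs 3, 3 vs 5, 5 vs 5] → C does not strictly dominate B (column X: 1 ≤ 3)
No single strategy strictly dominates all others → no strictly dominant strategy.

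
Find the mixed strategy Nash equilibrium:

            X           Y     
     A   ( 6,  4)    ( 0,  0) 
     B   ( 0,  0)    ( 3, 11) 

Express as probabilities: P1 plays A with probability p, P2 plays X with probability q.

p = 0.7333, q = 0.3333

Work:
Find probabilities that make opponent indifferent:
P2 chooses q to make P1 indifferent between A and B
P1 chooses p to make P2 indifferent between X and Y
Mixed NE: P1 plays (A: 0.7333, B: 0.2667), P2 plays (X: 0.3333, Y: 0.6667)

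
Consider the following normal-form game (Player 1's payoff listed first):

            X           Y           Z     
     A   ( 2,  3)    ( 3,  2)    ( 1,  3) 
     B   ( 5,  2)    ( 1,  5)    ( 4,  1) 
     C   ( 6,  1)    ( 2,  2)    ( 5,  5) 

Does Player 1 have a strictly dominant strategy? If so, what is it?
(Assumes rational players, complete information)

No strictly dominant strategy exists for Player 1

Work:
A strategy strictly dominates another if it gives a strictly higher payoff against every opponent action. Compare each pair of P1's strategies column-by-column:
  A vs B: [2 vs 5, 3 vs 1, 1 vs 4] → A does not strictly dominate B (column X: 2 ≤ 5)
  A vs C: [2 vs 6, 3 vs 2, 1 vs 5] → A does not strictly dominate C (column X: 2 ≤ 6)
  B vs A: [5 vs 2, 1 vs 3, 4 vs 1] → B does not strictly dominate A (column Y: 1 ≤ 3)
  B vs C: [5 vs 6, 1 vs 2, 4 vs 5] → B does not strictly dominate C (column X: 5 ≤ 6)
  C vs A: [6 vs 2, 2 vs 3, 5 vs 1] → C does not strictly dominate A (column Y: 2 ≤ 3)
  C vs B: [6 vs 5, 2 vs 1, 5 vs 4] → C strictly dominates B
No single strategy strictly dominates all others → no strictly dominant strategy.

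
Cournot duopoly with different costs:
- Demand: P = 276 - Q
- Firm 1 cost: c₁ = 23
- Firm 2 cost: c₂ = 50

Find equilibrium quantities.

q₁* = 93.33, q₂* = 66.33

Work:
Reaction: q₁ = (276 - 23 - q₂)/2
Reaction: q₂ = (276 - 50 - q₁)/2
Solve simultaneously:
q₁* = (276 - 2×23 + 50)/3 = 93.33
q₂* = (276 - 2×50 + 23)/3 = 66.33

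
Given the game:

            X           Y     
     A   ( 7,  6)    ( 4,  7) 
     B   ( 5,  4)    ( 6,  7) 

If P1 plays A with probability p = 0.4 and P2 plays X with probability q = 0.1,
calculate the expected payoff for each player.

E[P1] = 5.26, E[P2] = 6.78

Work:
E[P1] = p·q·π₁(A,X) + p·(1-q)·π₁(A,Y) + (1-p)·q·π₁(B,X) + (1-p)·(1-q)·π₁(B,Y)
= 0.4·0.1·7 + 0.4·0.9·4 + 0.6·0.1·5 + 0.6·0.9·6
= 5.26

E[P2] = 6.78 (similar calculation)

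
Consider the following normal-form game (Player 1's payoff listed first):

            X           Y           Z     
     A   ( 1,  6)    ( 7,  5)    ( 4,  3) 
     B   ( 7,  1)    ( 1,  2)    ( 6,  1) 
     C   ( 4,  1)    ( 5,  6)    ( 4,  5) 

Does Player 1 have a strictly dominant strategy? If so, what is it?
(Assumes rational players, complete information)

No strictly dominant strategy exists for Player 1

Work:
A strategy strictly dominates another if it gives a strictly higher payoff against every opponent action. Compare each pair of P1's strategies column-by-column:
  A vs B: [1 vs 7, 7 vs 1, 4 vs 6] → A does not strictly dominate B (column X: 1 ≤ 7)
  A vs C: [1 vs 4, 7 vs 5, 4 vs 4] → A does not strictly dominate C (column X: 1 ≤ 4)
  B vs A: [7 vs 1, 1 vs 7, 6 vs 4] → B does not strictly dominate A (column Y: 1 ≤ 7)
  B vs C: [7 vs 4, 1 vs 5, 6 vs 4] → B does not strictly dominate C (column Y: 1 ≤ 5)
  C vs A: [4 vs 1, 5 vs 7, 4 vs 4] → C does not strictly dominate A (column Y: 5 ≤ 7)
  C vs B: [4 vs 7, 5 vs 1, 4 vs 6] → C does not strictly dominate B (column X: 4 ≤ 7)
No single strategy strictly dominates all others → no strictly dominant strategy.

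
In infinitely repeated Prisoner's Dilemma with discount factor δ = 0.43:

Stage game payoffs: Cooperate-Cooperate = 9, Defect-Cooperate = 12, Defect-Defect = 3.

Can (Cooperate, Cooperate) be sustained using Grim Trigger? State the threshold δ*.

δ* = 0.3333; since δ = 0.43 ≥ 0.3333, cooperation can be sustained

Work:
For Grim Trigger:
Cooperate forever: 9/(1-δ)
Defect then punished: 12 + 3·δ/(1-δ)
Need: 9/(1-δ) ≥ 12 + 3·δ/(1-δ)
Solving: δ ≥ (T-R)/(T-P) = (12-9)/(12-3) = 0.3333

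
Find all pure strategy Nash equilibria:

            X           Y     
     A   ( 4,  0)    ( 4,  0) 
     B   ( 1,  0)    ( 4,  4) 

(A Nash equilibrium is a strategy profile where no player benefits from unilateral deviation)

Nash equilibrium: (A, X), (A, Y), (B, Y)

Work:
Best responses:
  P1 vs X: payoffs [4, 1] → best response A (payoff 4)
  P1 vs Y: payoffs [4, 4] → best response A/B (payoff 4)
  P2 vs A: payoffs [0, 0] → best response X/Y (payoff 0)
  P2 vs B: payoffs [0, 4] → best response Y (payoff 4)
Mutual best responses: (A,X), (A,Y), (B,Y) → Nash equilibria.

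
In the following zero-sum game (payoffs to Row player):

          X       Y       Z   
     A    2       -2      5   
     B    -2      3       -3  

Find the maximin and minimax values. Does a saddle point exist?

Maximin = -2, Minimax = 2, Saddle: False

Work:
Row minimums: [-2, -3] → maximin = -2
Column maximums: [2, 3, 5] → minimax = 2
No saddle point (maximin ≠ minimax). Mixed strategy needed.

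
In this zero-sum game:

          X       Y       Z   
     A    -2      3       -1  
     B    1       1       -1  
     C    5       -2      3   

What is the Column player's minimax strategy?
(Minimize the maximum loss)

Column should play Y or Z (all achieve the minimum), value = 3

Work:
Column player minimizes Row's maximum payoff:
Column X: max payoff to Row = 5
Column Y: max payoff to Row = 3
Column Z: max payoff to Row = 3
Minimum is 3, achieved by columns Y, Z (tied).
Each of Y or Z is a minimax strategy.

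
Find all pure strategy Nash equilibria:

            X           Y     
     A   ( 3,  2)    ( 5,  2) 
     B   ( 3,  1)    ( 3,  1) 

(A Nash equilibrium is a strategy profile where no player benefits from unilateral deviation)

Nash equilibrium: (A, X), (A, Y), (B, X)

Work:
Best responses:
  P1 vs X: payoffs [3, 3] → best response A/B (payoff 3)
  P1 vs Y: payoffs [5, 3] → best response A (payoff 5)
  P2 vs A: payoffs [2, 2] → best response X/Y (payoff 2)
  P2 vs B: payoffs [1, 1] → best response X/Y (payoff 1)
Mutual best responses: (A,X), (A,Y), (B,X) → Nash equilibria.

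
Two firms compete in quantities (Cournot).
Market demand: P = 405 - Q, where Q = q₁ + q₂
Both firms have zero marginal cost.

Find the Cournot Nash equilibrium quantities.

q₁* = q₂* = 135.0; P* = 135.0

Work:
Profit: π_i = P·q_i = (a - q_i - q_j)·q_i
FOC: ∂π_i/∂q_i = a - 2q_i - q_j = 0
Reaction function: q_i = (405 - q_j)/2
Symmetry: q* = 405/3 = 135.0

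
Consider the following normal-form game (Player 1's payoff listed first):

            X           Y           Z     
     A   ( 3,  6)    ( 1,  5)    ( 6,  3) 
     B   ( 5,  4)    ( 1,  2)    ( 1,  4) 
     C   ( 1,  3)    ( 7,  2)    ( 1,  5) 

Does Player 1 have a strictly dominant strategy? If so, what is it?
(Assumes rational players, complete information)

No strictly dominant strategy exists for Player 1

Work:
A strategy strictly dominates another if it gives a strictly higher payoff against every opponent action. Compare each pair of P1's strategies column-by-column:
  A vs B: [3 vs 5, 1 vs 1, 6 vs 1] → A does not strictly dominate B (column X: 3 ≤ 5)
  A vs C: [3 vs 1, 1 vs 7, 6 vs 1] → A does not strictly dominate C (column Y: 1 ≤ 7)
  B vs A: [5 vs 3, 1 vs 1, 1 vs 6] → B does not strictly dominate A (column Y: 1 ≤ 1)
  B vs C: [5 vs 1, 1 vs 7, 1 vs 1] → B does not strictly dominate C (column Y: 1 ≤ 7)
  C vs A: [1 vs 3, 7 vs 1, 1 vs 6] → C does not strictly dominate A (column X: 1 ≤ 3)
  C vs B: [1 vs 5, 7 vs 1, 1 vs 1] → C does not strictly dominate B (column X: 1 ≤ 5)
No single strategy strictly dominates all others → no strictly dominant strategy.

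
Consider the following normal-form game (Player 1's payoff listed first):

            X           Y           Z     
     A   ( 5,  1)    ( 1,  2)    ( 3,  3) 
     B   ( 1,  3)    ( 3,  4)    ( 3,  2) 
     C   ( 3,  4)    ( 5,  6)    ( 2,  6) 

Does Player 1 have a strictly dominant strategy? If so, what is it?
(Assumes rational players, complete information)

No strictly dominant strategy exists for Player 1

Work:
A strategy strictly dominates another if it gives a strictly higher payoff against every opponent action. Compare each pair of P1's strategies column-by-column:
  A vs B: [5 vs 1, 1 vs 3, 3 vs 3] → A does not strictly dominate B (column Y: 1 ≤ 3)
  A vs C: [5 vs 3, 1 vs 5, 3 vs 2] → A does not strictly dominate C (column Y: 1 ≤ 5)
  B vs A: [1 vs 5, 3 vs 1, 3 vs 3] → B does not strictly dominate A (column X: 1 ≤ 5)
  B vs C: [1 vs 3, 3 vs 5, 3 vs 2] → B does not strictly dominate C (column X: 1 ≤ 3)
  C vs A: [3 vs 5, 5 vs 1, 2 vs 3] → C does not strictly dominate A (column X: 3 ≤ 5)
  C vs B: [3 vs 1, 5 vs 3, 2 vs 3] → C does not strictly dominate B (column Z: 2 ≤ 3)
No single strategy strictly dominates all others → no strictly dominant strategy.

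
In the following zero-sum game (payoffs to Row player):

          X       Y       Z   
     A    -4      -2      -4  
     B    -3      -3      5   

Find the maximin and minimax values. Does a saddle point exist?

Maximin = -3, Minimax = -3, Saddle: True

Work:
Row minimums: [-4, -3] → maximin = -3
Column maximums: [-3, -2, 5] → minimax = -3
Saddle point exists! Game value = -3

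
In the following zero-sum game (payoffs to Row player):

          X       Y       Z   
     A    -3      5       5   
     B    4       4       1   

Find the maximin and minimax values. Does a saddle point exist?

Maximin = 1, Minimax = 4, Saddle: False

Work:
Row minimums: [-3, 1] → maximin = 1
Column maximums: [4, 5, 5] → minimax = 4
No saddle point (maximin ≠ minimax). Mixed strategy needed.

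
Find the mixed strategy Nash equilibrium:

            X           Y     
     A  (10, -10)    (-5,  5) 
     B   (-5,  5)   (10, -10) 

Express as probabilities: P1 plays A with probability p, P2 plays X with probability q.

p = 0.5, q = 0.5

Work:
Find probabilities that make opponent indifferent:
P2 chooses q to make P1 indifferent between A and B
P1 chooses p to make P2 indifferent between X and Y
Mixed NE: P1 plays (A: 0.5, B: 0.5), P2 plays (X: 0.5, Y: 0.5)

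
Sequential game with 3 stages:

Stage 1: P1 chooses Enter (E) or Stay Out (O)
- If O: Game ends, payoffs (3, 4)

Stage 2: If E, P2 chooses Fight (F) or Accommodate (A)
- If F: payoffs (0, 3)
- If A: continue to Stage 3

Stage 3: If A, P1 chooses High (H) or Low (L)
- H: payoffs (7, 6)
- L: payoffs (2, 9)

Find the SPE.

SPE: (E, A, H); Outcome (7, 6)

Work:
Stage 3: P1 chooses H (7 vs 2)
Stage 2: P2: F->3, A->6 (anticipating H). Choose A
Stage 1: P1: O->3, E->7 (anticipating A, H). Choose E
SPE path: E -> A -> H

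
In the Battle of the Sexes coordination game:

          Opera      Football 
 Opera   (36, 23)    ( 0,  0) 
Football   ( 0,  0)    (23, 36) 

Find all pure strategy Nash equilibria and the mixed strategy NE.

Pure NE: (Opera, Opera) and (Football, Football); Mixed NE: p = 0.6102, q = 0.3898

Work:
Check pure NE:
(Opera, Opera): (36, 23) - no unilateral deviation beneficial
(Football, Football): (23, 36) - no unilateral deviation beneficial
Mixed NE: P1 plays Opera with p = 0.6102, P2 plays Opera with q = 0.3898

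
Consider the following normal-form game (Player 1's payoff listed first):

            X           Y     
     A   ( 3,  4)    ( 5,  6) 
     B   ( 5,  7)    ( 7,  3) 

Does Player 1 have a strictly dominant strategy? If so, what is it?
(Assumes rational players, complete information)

Yes, Player 1's strictly dominant strategy is B

Work:
A strategy strictly dominates another if it gives a strictly higher payoff against every opponent action. Compare each pair of P1's strategies column-by-column:
  A vs B: [3 vs 5, 5 vs 7] → A does not strictly dominate B (column X: 3 ≤ 5)
  B vs A: [5 vs 3, 7 vs 5] → B strictly dominates A
B strictly dominates every other strategy → strictly dominant.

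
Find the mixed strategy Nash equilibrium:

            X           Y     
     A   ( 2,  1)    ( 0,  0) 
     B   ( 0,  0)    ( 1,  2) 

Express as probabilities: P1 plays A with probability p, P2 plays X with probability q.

p = 0.6667, q = 0.3333

Work:
Find probabilities that make opponent indifferent:
P2 chooses q to make P1 indifferent between A and B
P1 chooses p to make P2 indifferent between X and Y
Mixed NE: P1 plays (A: 0.6667, B: 0.3333), P2 plays (X: 0.3333, Y: 0.6667)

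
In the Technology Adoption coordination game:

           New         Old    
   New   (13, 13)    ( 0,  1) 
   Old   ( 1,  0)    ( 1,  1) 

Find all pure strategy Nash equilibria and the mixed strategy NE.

Pure NE: (New, New) and (Old, Old); Mixed NE: p = 0.0769, q = 0.0769

Work:
Check pure NE:
(New, New): (13, 13) - no unilateral deviation beneficial
(Old, Old): (1, 1) - no unilateral deviation beneficial
Mixed NE: P1 plays New with p = 0.0769, P2 plays New with q = 0.0769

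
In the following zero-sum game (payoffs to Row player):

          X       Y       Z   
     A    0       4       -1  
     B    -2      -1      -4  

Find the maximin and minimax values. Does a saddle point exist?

Maximin = -1, Minimax = -1, Saddle: True

Work:
Row minimums: [-1, -4] → maximin = -1
Column maximums: [0, 4, -1] → minimax = -1
Saddle point exists! Game value = -1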